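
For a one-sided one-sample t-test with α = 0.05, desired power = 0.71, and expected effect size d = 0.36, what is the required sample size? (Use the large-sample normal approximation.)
n = 38

Sample size formula (one-sample t-test, normal approximation):
n = ((z_α + z_β) / d)²

z_α = 1.645 (for α = 0.05, one-sided)
z_β = 0.553 (for power = 0.71)
d = 0.36

n = ((1.645 + 0.553) / 0.36)²
n = (6.106)²
n ≈ 37.28
Round up to the next whole number: n = 38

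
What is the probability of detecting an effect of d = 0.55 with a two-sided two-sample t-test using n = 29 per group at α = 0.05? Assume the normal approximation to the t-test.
Power ≈ 0.55

Power calculation (two-sample t-test, normal approximation):
z_β = d · √(n/2) - z_{α/2}
z_β = 0.55 · √(29/2) - 1.960
z_β = 0.55 · 3.808 - 1.960
z_β = 0.134

Power = Φ(z_β) = Φ(0.134) ≈ 0.553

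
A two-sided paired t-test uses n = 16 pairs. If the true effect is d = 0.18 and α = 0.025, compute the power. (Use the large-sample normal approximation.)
Power ≈ 0.06

Power calculation (paired t-test, normal approximation):
z_β = d · √n - z_{α/2}
z_β = 0.18 · √16 - 2.241
z_β = 0.18 · 4.000 - 2.241
z_β = -1.521

Power = Φ(z_β) = Φ(-1.521) ≈ 0.064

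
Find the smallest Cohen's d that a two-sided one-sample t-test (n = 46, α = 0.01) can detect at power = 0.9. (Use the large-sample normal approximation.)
d ≈ 0.57

Minimum detectable effect (one-sample t-test, normal approximation):
d = (z_{α/2} + z_β) / √n
d = (2.576 + 1.282) / √46
d = 3.857 / 6.782
d ≈ 0.57

By Cohen's convention (0.2 small / 0.5 medium / 0.8 large): medium effect.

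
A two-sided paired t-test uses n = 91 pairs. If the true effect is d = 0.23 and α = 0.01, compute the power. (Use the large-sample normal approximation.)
Power ≈ 0.35

Power calculation (paired t-test, normal approximation):
z_β = d · √n - z_{α/2}
z_β = 0.23 · √91 - 2.576
z_β = 0.23 · 9.539 - 2.576
z_β = -0.382

Power = Φ(z_β) = Φ(-0.382) ≈ 0.351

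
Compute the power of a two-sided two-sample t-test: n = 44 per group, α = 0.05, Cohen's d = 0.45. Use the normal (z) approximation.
Power ≈ 0.56

Power calculation (two-sample t-test, normal approximation):
z_β = d · √(n/2) - z_{α/2}
z_β = 0.45 · √(44/2) - 1.960
z_β = 0.45 · 4.690 - 1.960
z_β = 0.151

Power = Φ(z_β) = Φ(0.151) ≈ 0.560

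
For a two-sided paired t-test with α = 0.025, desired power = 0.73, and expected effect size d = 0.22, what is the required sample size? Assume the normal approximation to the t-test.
n = 169 pairs

Sample size formula (paired t-test, normal approximation):
n = ((z_{α/2} + z_β) / d)²

z_{α/2} = 2.241 (for α = 0.025, two-sided)
z_β = 0.613 (for power = 0.73)
d = 0.22

n = ((2.241 + 0.613) / 0.22)²
n = (12.973)²
n ≈ 168.30
Round up to the next whole number: n = 169 pairs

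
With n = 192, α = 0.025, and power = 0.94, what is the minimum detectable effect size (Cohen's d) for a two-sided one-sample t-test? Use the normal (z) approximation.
d ≈ 0.27

Minimum detectable effect (one-sample t-test, normal approximation):
d = (z_{α/2} + z_β) / √n
d = (2.241 + 1.555) / √192
d = 3.796 / 13.856
d ≈ 0.27

By Cohen's convention (0.2 small / 0.5 medium / 0.8 large): small effect.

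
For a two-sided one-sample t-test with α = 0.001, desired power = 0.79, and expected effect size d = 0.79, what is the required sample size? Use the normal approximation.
n = 27

Sample size formula (one-sample t-test, normal approximation):
n = ((z_{α/2} + z_β) / d)²

z_{α/2} = 3.291 (for α = 0.001, two-sided)
z_β = 0.806 (for power = 0.79)
d = 0.79

n = ((3.291 + 0.806) / 0.79)²
n = (5.186)²
n ≈ 26.89
Round up to the next whole number: n = 27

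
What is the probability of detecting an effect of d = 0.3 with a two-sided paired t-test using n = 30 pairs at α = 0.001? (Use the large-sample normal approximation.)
Power ≈ 0.05

Power calculation (paired t-test, normal approximation):
z_β = d · √n - z_{α/2}
z_β = 0.3 · √30 - 3.291
z_β = 0.3 · 5.477 - 3.291
z_β = -1.647

Power = Φ(z_β) = Φ(-1.647) ≈ 0.050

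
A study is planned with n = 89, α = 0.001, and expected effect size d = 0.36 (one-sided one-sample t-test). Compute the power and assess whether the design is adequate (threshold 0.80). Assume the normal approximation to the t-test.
Power ≈ 0.62; the study is underpowered (power < 0.80)

Power calculation (one-sample t-test, normal approximation):
z_β = d · √n - z_α
z_β = 0.36 · √89 - 3.090
z_β = 0.36 · 9.434 - 3.090
z_β = 0.306

Power = Φ(z_β) = Φ(0.306) ≈ 0.620

Effect size d = 0.36 is small by Cohen's convention (0.2/0.5/0.8).

Threshold: power ≥ 0.80 is conventionally adequate.
Power ≈ 0.62 → the study is underpowered (power < 0.80).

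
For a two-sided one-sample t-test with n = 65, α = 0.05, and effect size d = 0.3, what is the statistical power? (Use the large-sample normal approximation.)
Power ≈ 0.68

Power calculation (one-sample t-test, normal approximation):
z_β = d · √n - z_{α/2}
z_β = 0.3 · √65 - 1.960
z_β = 0.3 · 8.062 - 1.960
z_β = 0.459

Power = Φ(z_β) = Φ(0.459) ≈ 0.677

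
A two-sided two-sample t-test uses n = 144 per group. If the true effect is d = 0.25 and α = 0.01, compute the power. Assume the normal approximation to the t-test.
Power ≈ 0.32

Power calculation (two-sample t-test, normal approximation):
z_β = d · √(n/2) - z_{α/2}
z_β = 0.25 · √(144/2) - 2.576
z_β = 0.25 · 8.485 - 2.576
z_β = -0.455

Power = Φ(z_β) = Φ(-0.455) ≈ 0.325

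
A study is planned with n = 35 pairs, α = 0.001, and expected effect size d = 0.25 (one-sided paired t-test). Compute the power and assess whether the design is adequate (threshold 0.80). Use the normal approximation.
Power ≈ 0.05; the study is underpowered (power < 0.80)

Power calculation (paired t-test, normal approximation):
z_β = d · √n - z_α
z_β = 0.25 · √35 - 3.090
z_β = 0.25 · 5.916 - 3.090
z_β = -1.611

Power = Φ(z_β) = Φ(-1.611) ≈ 0.054

Effect size d = 0.25 is small by Cohen's convention (0.2/0.5/0.8).

Threshold: power ≥ 0.80 is conventionally adequate.
Power ≈ 0.05 → the study is underpowered (power < 0.80).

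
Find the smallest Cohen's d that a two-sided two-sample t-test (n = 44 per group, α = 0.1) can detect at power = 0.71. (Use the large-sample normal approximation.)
d ≈ 0.47

Minimum detectable effect (two-sample t-test, normal approximation):
d = (z_{α/2} + z_β) / √(n/2)
d = (1.645 + 0.553) / √(44/2)
d = 2.198 / 4.690
d ≈ 0.47

By Cohen's convention (0.2 small / 0.5 medium / 0.8 large): small effect.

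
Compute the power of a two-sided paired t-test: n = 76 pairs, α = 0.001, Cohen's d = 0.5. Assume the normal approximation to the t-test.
Power ≈ 0.86

Power calculation (paired t-test, normal approximation):
z_β = d · √n - z_{α/2}
z_β = 0.5 · √76 - 3.291
z_β = 0.5 · 8.718 - 3.291
z_β = 1.068

Power = Φ(z_β) = Φ(1.068) ≈ 0.857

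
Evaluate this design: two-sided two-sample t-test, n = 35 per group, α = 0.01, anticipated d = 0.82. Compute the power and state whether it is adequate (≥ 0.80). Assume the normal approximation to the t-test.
Power ≈ 0.80; the study is adequately powered (power ≥ 0.80)

Power calculation (two-sample t-test, normal approximation):
z_β = d · √(n/2) - z_{α/2}
z_β = 0.82 · √(35/2) - 2.576
z_β = 0.82 · 4.183 - 2.576
z_β = 0.854

Power = Φ(z_β) = Φ(0.854) ≈ 0.804

Effect size d = 0.82 is large by Cohen's convention (0.2/0.5/0.8).

Threshold: power ≥ 0.80 is conventionally adequate.
Power ≈ 0.80 → the study is adequately powered (power ≥ 0.80).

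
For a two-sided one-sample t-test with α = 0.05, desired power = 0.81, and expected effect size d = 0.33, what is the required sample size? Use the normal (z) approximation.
n = 74

Sample size formula (one-sample t-test, normal approximation):
n = ((z_{α/2} + z_β) / d)²

z_{α/2} = 1.960 (for α = 0.05, two-sided)
z_β = 0.878 (for power = 0.81)
d = 0.33

n = ((1.960 + 0.878) / 0.33)²
n = (8.600)²
n ≈ 73.96
Round up to the next whole number: n = 74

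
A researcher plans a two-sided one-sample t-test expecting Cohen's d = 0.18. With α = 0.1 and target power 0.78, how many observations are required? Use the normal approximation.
n = 181

Sample size formula (one-sample t-test, normal approximation):
n = ((z_{α/2} + z_β) / d)²

z_{α/2} = 1.645 (for α = 0.1, two-sided)
z_β = 0.772 (for power = 0.78)
d = 0.18

n = ((1.645 + 0.772) / 0.18)²
n = (13.428)²
n ≈ 180.31
Round up to the next whole number: n = 181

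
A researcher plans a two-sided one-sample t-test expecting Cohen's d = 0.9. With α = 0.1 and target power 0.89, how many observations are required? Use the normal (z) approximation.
n = 11

Sample size formula (one-sample t-test, normal approximation):
n = ((z_{α/2} + z_β) / d)²

z_{α/2} = 1.645 (for α = 0.1, two-sided)
z_β = 1.227 (for power = 0.89)
d = 0.9

n = ((1.645 + 1.227) / 0.9)²
n = (3.191)²
n ≈ 10.18
Round up to the next whole number: n = 11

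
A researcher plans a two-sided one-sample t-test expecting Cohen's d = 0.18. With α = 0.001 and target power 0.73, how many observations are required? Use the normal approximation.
n = 471

Sample size formula (one-sample t-test, normal approximation):
n = ((z_{α/2} + z_β) / d)²

z_{α/2} = 3.291 (for α = 0.001, two-sided)
z_β = 0.613 (for power = 0.73)
d = 0.18

n = ((3.291 + 0.613) / 0.18)²
n = (21.689)²
n ≈ 470.41
Round up to the next whole number: n = 471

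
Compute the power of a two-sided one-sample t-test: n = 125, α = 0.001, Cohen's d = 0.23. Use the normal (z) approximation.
Power ≈ 0.24

Power calculation (one-sample t-test, normal approximation):
z_β = d · √n - z_{α/2}
z_β = 0.23 · √125 - 3.291
z_β = 0.23 · 11.180 - 3.291
z_β = -0.719

Power = Φ(z_β) = Φ(-0.719) ≈ 0.236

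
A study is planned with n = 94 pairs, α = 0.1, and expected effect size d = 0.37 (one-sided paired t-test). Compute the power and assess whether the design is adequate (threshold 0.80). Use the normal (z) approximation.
Power ≈ 0.99; the study is adequately powered (power ≥ 0.80)

Power calculation (paired t-test, normal approximation):
z_β = d · √n - z_α
z_β = 0.37 · √94 - 1.282
z_β = 0.37 · 9.695 - 1.282
z_β = 2.306

Power = Φ(z_β) = Φ(2.306) ≈ 0.989

Effect size d = 0.37 is small by Cohen's convention (0.2/0.5/0.8).

Threshold: power ≥ 0.80 is conventionally adequate.
Power ≈ 0.99 → the study is adequately powered (power ≥ 0.80).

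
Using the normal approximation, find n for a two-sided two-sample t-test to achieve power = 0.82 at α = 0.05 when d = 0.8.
n = 26 per group

Sample size formula (two-sample t-test, normal approximation):
n = 2 · ((z_{α/2} + z_β) / d)²

z_{α/2} = 1.960 (for α = 0.05, two-sided)
z_β = 0.915 (for power = 0.82)
d = 0.8

n = 2 · ((1.960 + 0.915) / 0.8)²
n = 2 · (3.594)²
n ≈ 25.83
Round up to the next whole number: n = 26 per group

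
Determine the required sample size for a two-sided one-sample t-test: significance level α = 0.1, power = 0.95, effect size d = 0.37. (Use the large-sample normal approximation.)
n = 80

Sample size formula (one-sample t-test, normal approximation):
n = ((z_{α/2} + z_β) / d)²

z_{α/2} = 1.645 (for α = 0.1, two-sided)
z_β = 1.645 (for power = 0.95)
d = 0.37

n = ((1.645 + 1.645) / 0.37)²
n = (8.892)²
n ≈ 79.07
Round up to the next whole number: n = 80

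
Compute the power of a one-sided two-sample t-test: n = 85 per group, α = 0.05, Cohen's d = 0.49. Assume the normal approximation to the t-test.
Power ≈ 0.94

Power calculation (two-sample t-test, normal approximation):
z_β = d · √(n/2) - z_α
z_β = 0.49 · √(85/2) - 1.645
z_β = 0.49 · 6.519 - 1.645
z_β = 1.550

Power = Φ(z_β) = Φ(1.550) ≈ 0.939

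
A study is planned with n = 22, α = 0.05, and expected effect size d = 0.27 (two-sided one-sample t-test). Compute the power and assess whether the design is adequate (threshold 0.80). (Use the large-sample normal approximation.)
Power ≈ 0.24; the study is underpowered (power < 0.80)

Power calculation (one-sample t-test, normal approximation):
z_β = d · √n - z_{α/2}
z_β = 0.27 · √22 - 1.960
z_β = 0.27 · 4.690 - 1.960
z_β = -0.694

Power = Φ(z_β) = Φ(-0.694) ≈ 0.244

Effect size d = 0.27 is small by Cohen's convention (0.2/0.5/0.8).

Threshold: power ≥ 0.80 is conventionally adequate.
Power ≈ 0.24 → the study is underpowered (power < 0.80).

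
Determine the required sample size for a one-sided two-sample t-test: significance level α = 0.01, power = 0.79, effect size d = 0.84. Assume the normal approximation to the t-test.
n = 28 per group

Sample size formula (two-sample t-test, normal approximation):
n = 2 · ((z_α + z_β) / d)²

z_α = 2.326 (for α = 0.01, one-sided)
z_β = 0.806 (for power = 0.79)
d = 0.84

n = 2 · ((2.326 + 0.806) / 0.84)²
n = 2 · (3.729)²
n ≈ 27.81
Round up to the next whole number: n = 28 per group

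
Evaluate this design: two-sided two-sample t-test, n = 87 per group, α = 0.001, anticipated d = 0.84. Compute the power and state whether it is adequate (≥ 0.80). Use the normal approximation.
Power ≈ 0.99; the study is adequately powered (power ≥ 0.80)

Power calculation (two-sample t-test, normal approximation):
z_β = d · √(n/2) - z_{α/2}
z_β = 0.84 · √(87/2) - 3.291
z_β = 0.84 · 6.595 - 3.291
z_β = 2.250

Power = Φ(z_β) = Φ(2.250) ≈ 0.988

Effect size d = 0.84 is large by Cohen's convention (0.2/0.5/0.8).

Threshold: power ≥ 0.80 is conventionally adequate.
Power ≈ 0.99 → the study is adequately powered (power ≥ 0.80).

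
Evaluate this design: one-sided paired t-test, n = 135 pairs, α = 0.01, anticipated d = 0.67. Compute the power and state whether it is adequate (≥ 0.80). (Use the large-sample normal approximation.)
Power ≈ 1.00; the study is adequately powered (power ≥ 0.80)

Power calculation (paired t-test, normal approximation):
z_β = d · √n - z_α
z_β = 0.67 · √135 - 2.326
z_β = 0.67 · 11.619 - 2.326
z_β = 5.458

Power = Φ(z_β) = Φ(5.458) ≈ 1.000

Effect size d = 0.67 is medium by Cohen's convention (0.2/0.5/0.8).

Threshold: power ≥ 0.80 is conventionally adequate.
Power ≈ 1.00 → the study is adequately powered (power ≥ 0.80).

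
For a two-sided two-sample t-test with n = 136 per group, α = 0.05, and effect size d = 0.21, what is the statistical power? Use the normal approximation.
Power ≈ 0.41

Power calculation (two-sample t-test, normal approximation):
z_β = d · √(n/2) - z_{α/2}
z_β = 0.21 · √(136/2) - 1.960
z_β = 0.21 · 8.246 - 1.960
z_β = -0.228

Power = Φ(z_β) = Φ(-0.228) ≈ 0.410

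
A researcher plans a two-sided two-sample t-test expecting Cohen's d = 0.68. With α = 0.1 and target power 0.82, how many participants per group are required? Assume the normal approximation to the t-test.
n = 29 per group

Sample size formula (two-sample t-test, normal approximation):
n = 2 · ((z_{α/2} + z_β) / d)²

z_{α/2} = 1.645 (for α = 0.1, two-sided)
z_β = 0.915 (for power = 0.82)
d = 0.68

n = 2 · ((1.645 + 0.915) / 0.68)²
n = 2 · (3.765)²
n ≈ 28.35
Round up to the next whole number: n = 29 per group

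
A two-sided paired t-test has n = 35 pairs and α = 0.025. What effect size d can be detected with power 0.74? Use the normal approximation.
d ≈ 0.49

Minimum detectable effect (paired t-test, normal approximation):
d = (z_{α/2} + z_β) / √n
d = (2.241 + 0.643) / √35
d = 2.885 / 5.916
d ≈ 0.49

By Cohen's convention (0.2 small / 0.5 medium / 0.8 large): small effect.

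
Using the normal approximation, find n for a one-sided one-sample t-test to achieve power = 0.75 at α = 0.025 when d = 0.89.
n = 9

Sample size formula (one-sample t-test, normal approximation):
n = ((z_α + z_β) / d)²

z_α = 1.960 (for α = 0.025, one-sided)
z_β = 0.674 (for power = 0.75)
d = 0.89

n = ((1.960 + 0.674) / 0.89)²
n = (2.960)²
n ≈ 8.76
Round up to the next whole number: n = 9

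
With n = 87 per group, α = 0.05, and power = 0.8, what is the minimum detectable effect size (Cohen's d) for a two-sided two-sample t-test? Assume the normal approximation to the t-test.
d ≈ 0.42

Minimum detectable effect (two-sample t-test, normal approximation):
d = (z_{α/2} + z_β) / √(n/2)
d = (1.960 + 0.842) / √(87/2)
d = 2.802 / 6.595
d ≈ 0.42

By Cohen's convention (0.2 small / 0.5 medium / 0.8 large): small effect.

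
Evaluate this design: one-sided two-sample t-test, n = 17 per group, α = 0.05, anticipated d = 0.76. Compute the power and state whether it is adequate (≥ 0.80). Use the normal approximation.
Power ≈ 0.72; the study is underpowered (power < 0.80)

Power calculation (two-sample t-test, normal approximation):
z_β = d · √(n/2) - z_α
z_β = 0.76 · √(17/2) - 1.645
z_β = 0.76 · 2.915 - 1.645
z_β = 0.571

Power = Φ(z_β) = Φ(0.571) ≈ 0.716

Effect size d = 0.76 is medium by Cohen's convention (0.2/0.5/0.8).

Threshold: power ≥ 0.80 is conventionally adequate.
Power ≈ 0.72 → the study is underpowered (power < 0.80).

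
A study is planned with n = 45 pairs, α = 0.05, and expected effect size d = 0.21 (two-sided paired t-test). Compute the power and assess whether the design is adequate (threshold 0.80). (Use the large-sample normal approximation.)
Power ≈ 0.29; the study is underpowered (power < 0.80)

Power calculation (paired t-test, normal approximation):
z_β = d · √n - z_{α/2}
z_β = 0.21 · √45 - 1.960
z_β = 0.21 · 6.708 - 1.960
z_β = -0.551

Power = Φ(z_β) = Φ(-0.551) ≈ 0.291

Effect size d = 0.21 is small by Cohen's convention (0.2/0.5/0.8).

Threshold: power ≥ 0.80 is conventionally adequate.
Power ≈ 0.29 → the study is underpowered (power < 0.80).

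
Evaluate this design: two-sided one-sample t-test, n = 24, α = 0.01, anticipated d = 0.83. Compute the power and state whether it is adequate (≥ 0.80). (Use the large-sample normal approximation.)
Power ≈ 0.93; the study is adequately powered (power ≥ 0.80)

Power calculation (one-sample t-test, normal approximation):
z_β = d · √n - z_{α/2}
z_β = 0.83 · √24 - 2.576
z_β = 0.83 · 4.899 - 2.576
z_β = 1.490

Power = Φ(z_β) = Φ(1.490) ≈ 0.932

Effect size d = 0.83 is large by Cohen's convention (0.2/0.5/0.8).

Threshold: power ≥ 0.80 is conventionally adequate.
Power ≈ 0.93 → the study is adequately powered (power ≥ 0.80).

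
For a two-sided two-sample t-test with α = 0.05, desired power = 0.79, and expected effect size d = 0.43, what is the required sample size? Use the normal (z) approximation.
n = 83 per group

Sample size formula (two-sample t-test, normal approximation):
n = 2 · ((z_{α/2} + z_β) / d)²

z_{α/2} = 1.960 (for α = 0.05, two-sided)
z_β = 0.806 (for power = 0.79)
d = 0.43

n = 2 · ((1.960 + 0.806) / 0.43)²
n = 2 · (6.433)²
n ≈ 82.77
Round up to the next whole number: n = 83 per group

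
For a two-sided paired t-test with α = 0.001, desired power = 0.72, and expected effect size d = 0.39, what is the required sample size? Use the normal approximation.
n = 99 pairs

Sample size formula (paired t-test, normal approximation):
n = ((z_{α/2} + z_β) / d)²

z_{α/2} = 3.291 (for α = 0.001, two-sided)
z_β = 0.583 (for power = 0.72)
d = 0.39

n = ((3.291 + 0.583) / 0.39)²
n = (9.933)²
n ≈ 98.66
Round up to the next whole number: n = 99 pairs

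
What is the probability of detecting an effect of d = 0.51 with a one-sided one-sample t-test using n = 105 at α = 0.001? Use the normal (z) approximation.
Power ≈ 0.98

Power calculation (one-sample t-test, normal approximation):
z_β = d · √n - z_α
z_β = 0.51 · √105 - 3.090
z_β = 0.51 · 10.247 - 3.090
z_β = 2.136

Power = Φ(z_β) = Φ(2.136) ≈ 0.984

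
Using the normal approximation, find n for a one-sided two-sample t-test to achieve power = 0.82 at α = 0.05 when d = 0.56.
n = 42 per group

Sample size formula (two-sample t-test, normal approximation):
n = 2 · ((z_α + z_β) / d)²

z_α = 1.645 (for α = 0.05, one-sided)
z_β = 0.915 (for power = 0.82)
d = 0.56

n = 2 · ((1.645 + 0.915) / 0.56)²
n = 2 · (4.571)²
n ≈ 41.79
Round up to the next whole number: n = 42 per group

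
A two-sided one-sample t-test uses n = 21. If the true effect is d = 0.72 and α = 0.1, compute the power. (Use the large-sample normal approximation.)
Power ≈ 0.95

Power calculation (one-sample t-test, normal approximation):
z_β = d · √n - z_{α/2}
z_β = 0.72 · √21 - 1.645
z_β = 0.72 · 4.583 - 1.645
z_β = 1.655

Power = Φ(z_β) = Φ(1.655) ≈ 0.951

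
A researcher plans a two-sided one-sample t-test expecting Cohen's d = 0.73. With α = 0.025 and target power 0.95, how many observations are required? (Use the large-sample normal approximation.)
n = 29

Sample size formula (one-sample t-test, normal approximation):
n = ((z_{α/2} + z_β) / d)²

z_{α/2} = 2.241 (for α = 0.025, two-sided)
z_β = 1.645 (for power = 0.95)
d = 0.73

n = ((2.241 + 1.645) / 0.73)²
n = (5.323)²
n ≈ 28.33
Round up to the next whole number: n = 29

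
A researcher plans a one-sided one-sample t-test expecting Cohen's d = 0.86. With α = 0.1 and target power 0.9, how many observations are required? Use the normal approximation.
n = 9

Sample size formula (one-sample t-test, normal approximation):
n = ((z_α + z_β) / d)²

z_α = 1.282 (for α = 0.1, one-sided)
z_β = 1.282 (for power = 0.9)
d = 0.86

n = ((1.282 + 1.282) / 0.86)²
n = (2.981)²
n ≈ 8.89
Round up to the next whole number: n = 9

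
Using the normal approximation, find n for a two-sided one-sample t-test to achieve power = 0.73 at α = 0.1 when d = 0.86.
n = 7

Sample size formula (one-sample t-test, normal approximation):
n = ((z_{α/2} + z_β) / d)²

z_{α/2} = 1.645 (for α = 0.1, two-sided)
z_β = 0.613 (for power = 0.73)
d = 0.86

n = ((1.645 + 0.613) / 0.86)²
n = (2.626)²
n ≈ 6.90
Round up to the next whole number: n = 7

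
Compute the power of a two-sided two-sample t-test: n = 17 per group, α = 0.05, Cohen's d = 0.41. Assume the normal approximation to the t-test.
Power ≈ 0.22

Power calculation (two-sample t-test, normal approximation):
z_β = d · √(n/2) - z_{α/2}
z_β = 0.41 · √(17/2) - 1.960
z_β = 0.41 · 2.915 - 1.960
z_β = -0.765

Power = Φ(z_β) = Φ(-0.765) ≈ 0.222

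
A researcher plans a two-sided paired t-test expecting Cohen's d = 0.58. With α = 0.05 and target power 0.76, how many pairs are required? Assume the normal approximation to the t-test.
n = 22 pairs

Sample size formula (paired t-test, normal approximation):
n = ((z_{α/2} + z_β) / d)²

z_{α/2} = 1.960 (for α = 0.05, two-sided)
z_β = 0.706 (for power = 0.76)
d = 0.58

n = ((1.960 + 0.706) / 0.58)²
n = (4.597)²
n ≈ 21.13
Round up to the next whole number: n = 22 pairs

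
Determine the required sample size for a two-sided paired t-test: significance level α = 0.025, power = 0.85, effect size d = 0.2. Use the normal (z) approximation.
n = 269 pairs

Sample size formula (paired t-test, normal approximation):
n = ((z_{α/2} + z_β) / d)²

z_{α/2} = 2.241 (for α = 0.025, two-sided)
z_β = 1.036 (for power = 0.85)
d = 0.2

n = ((2.241 + 1.036) / 0.2)²
n = (16.385)²
n ≈ 268.47
Round up to the next whole number: n = 269 pairs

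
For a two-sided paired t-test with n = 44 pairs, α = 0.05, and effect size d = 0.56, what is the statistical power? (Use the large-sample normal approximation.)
Power ≈ 0.96

Power calculation (paired t-test, normal approximation):
z_β = d · √n - z_{α/2}
z_β = 0.56 · √44 - 1.960
z_β = 0.56 · 6.633 - 1.960
z_β = 1.755

Power = Φ(z_β) = Φ(1.755) ≈ 0.960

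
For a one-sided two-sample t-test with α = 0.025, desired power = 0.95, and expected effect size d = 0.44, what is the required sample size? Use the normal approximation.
n = 135 per group

Sample size formula (two-sample t-test, normal approximation):
n = 2 · ((z_α + z_β) / d)²

z_α = 1.960 (for α = 0.025, one-sided)
z_β = 1.645 (for power = 0.95)
d = 0.44

n = 2 · ((1.960 + 1.645) / 0.44)²
n = 2 · (8.193)²
n ≈ 134.25
Round up to the next whole number: n = 135 per group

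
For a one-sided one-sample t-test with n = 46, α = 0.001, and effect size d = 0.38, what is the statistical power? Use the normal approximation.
Power ≈ 0.30

Power calculation (one-sample t-test, normal approximation):
z_β = d · √n - z_α
z_β = 0.38 · √46 - 3.090
z_β = 0.38 · 6.782 - 3.090
z_β = -0.513

Power = Φ(z_β) = Φ(-0.513) ≈ 0.304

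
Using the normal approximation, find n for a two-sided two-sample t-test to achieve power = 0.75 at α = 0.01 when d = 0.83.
n = 31 per group

Sample size formula (two-sample t-test, normal approximation):
n = 2 · ((z_{α/2} + z_β) / d)²

z_{α/2} = 2.576 (for α = 0.01, two-sided)
z_β = 0.674 (for power = 0.75)
d = 0.83

n = 2 · ((2.576 + 0.674) / 0.83)²
n = 2 · (3.916)²
n ≈ 30.67
Round up to the next whole number: n = 31 per group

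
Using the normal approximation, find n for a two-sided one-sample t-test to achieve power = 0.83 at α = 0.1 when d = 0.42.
n = 39

Sample size formula (one-sample t-test, normal approximation):
n = ((z_{α/2} + z_β) / d)²

z_{α/2} = 1.645 (for α = 0.1, two-sided)
z_β = 0.954 (for power = 0.83)
d = 0.42

n = ((1.645 + 0.954) / 0.42)²
n = (6.188)²
n ≈ 38.29
Round up to the next whole number: n = 39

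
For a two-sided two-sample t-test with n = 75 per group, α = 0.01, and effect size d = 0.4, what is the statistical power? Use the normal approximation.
Power ≈ 0.45

Power calculation (two-sample t-test, normal approximation):
z_β = d · √(n/2) - z_{α/2}
z_β = 0.4 · √(75/2) - 2.576
z_β = 0.4 · 6.124 - 2.576
z_β = -0.126

Power = Φ(z_β) = Φ(-0.126) ≈ 0.450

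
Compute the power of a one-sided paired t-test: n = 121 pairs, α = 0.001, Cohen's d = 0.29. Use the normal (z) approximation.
Power ≈ 0.54

Power calculation (paired t-test, normal approximation):
z_β = d · √n - z_α
z_β = 0.29 · √121 - 3.090
z_β = 0.29 · 11.000 - 3.090
z_β = 0.100

Power = Φ(z_β) = Φ(0.100) ≈ 0.540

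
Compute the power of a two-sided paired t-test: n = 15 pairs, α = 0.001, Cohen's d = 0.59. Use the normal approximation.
Power ≈ 0.16

Power calculation (paired t-test, normal approximation):
z_β = d · √n - z_{α/2}
z_β = 0.59 · √15 - 3.291
z_β = 0.59 · 3.873 - 3.291
z_β = -1.005

Power = Φ(z_β) = Φ(-1.005) ≈ 0.157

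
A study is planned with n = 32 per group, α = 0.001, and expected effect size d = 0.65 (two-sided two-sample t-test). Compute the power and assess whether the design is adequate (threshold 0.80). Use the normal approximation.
Power ≈ 0.24; the study is underpowered (power < 0.80)

Power calculation (two-sample t-test, normal approximation):
z_β = d · √(n/2) - z_{α/2}
z_β = 0.65 · √(32/2) - 3.291
z_β = 0.65 · 4.000 - 3.291
z_β = -0.691

Power = Φ(z_β) = Φ(-0.691) ≈ 0.245

Effect size d = 0.65 is medium by Cohen's convention (0.2/0.5/0.8).

Threshold: power ≥ 0.80 is conventionally adequate.
Power ≈ 0.24 → the study is underpowered (power < 0.80).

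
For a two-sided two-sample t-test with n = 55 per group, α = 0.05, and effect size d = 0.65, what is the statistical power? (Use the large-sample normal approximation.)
Power ≈ 0.93

Power calculation (two-sample t-test, normal approximation):
z_β = d · √(n/2) - z_{α/2}
z_β = 0.65 · √(55/2) - 1.960
z_β = 0.65 · 5.244 - 1.960
z_β = 1.449

Power = Φ(z_β) = Φ(1.449) ≈ 0.926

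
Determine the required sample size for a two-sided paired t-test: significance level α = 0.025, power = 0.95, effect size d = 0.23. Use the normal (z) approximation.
n = 286 pairs

Sample size formula (paired t-test, normal approximation):
n = ((z_{α/2} + z_β) / d)²

z_{α/2} = 2.241 (for α = 0.025, two-sided)
z_β = 1.645 (for power = 0.95)
d = 0.23

n = ((2.241 + 1.645) / 0.23)²
n = (16.896)²
n ≈ 285.47
Round up to the next whole number: n = 286 pairs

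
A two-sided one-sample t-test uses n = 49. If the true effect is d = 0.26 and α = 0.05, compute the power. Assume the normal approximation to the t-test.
Power ≈ 0.44

Power calculation (one-sample t-test, normal approximation):
z_β = d · √n - z_{α/2}
z_β = 0.26 · √49 - 1.960
z_β = 0.26 · 7.000 - 1.960
z_β = -0.140

Power = Φ(z_β) = Φ(-0.140) ≈ 0.444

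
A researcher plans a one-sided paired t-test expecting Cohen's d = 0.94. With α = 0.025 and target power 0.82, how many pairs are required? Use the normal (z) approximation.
n = 10 pairs

Sample size formula (paired t-test, normal approximation):
n = ((z_α + z_β) / d)²

z_α = 1.960 (for α = 0.025, one-sided)
z_β = 0.915 (for power = 0.82)
d = 0.94

n = ((1.960 + 0.915) / 0.94)²
n = (3.059)²
n ≈ 9.36
Round up to the next whole number: n = 10 pairs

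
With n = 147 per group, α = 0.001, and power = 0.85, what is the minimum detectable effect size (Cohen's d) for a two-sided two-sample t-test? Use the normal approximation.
d ≈ 0.50

Minimum detectable effect (two-sample t-test, normal approximation):
d = (z_{α/2} + z_β) / √(n/2)
d = (3.291 + 1.036) / √(147/2)
d = 4.327 / 8.573
d ≈ 0.50

By Cohen's convention (0.2 small / 0.5 medium / 0.8 large): medium effect.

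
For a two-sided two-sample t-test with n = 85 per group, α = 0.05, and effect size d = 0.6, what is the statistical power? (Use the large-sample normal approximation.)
Power ≈ 0.97

Power calculation (two-sample t-test, normal approximation):
z_β = d · √(n/2) - z_{α/2}
z_β = 0.6 · √(85/2) - 1.960
z_β = 0.6 · 6.519 - 1.960
z_β = 1.952

Power = Φ(z_β) = Φ(1.952) ≈ 0.975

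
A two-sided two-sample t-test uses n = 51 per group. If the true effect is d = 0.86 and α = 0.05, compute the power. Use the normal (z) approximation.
Power ≈ 0.99

Power calculation (two-sample t-test, normal approximation):
z_β = d · √(n/2) - z_{α/2}
z_β = 0.86 · √(51/2) - 1.960
z_β = 0.86 · 5.050 - 1.960
z_β = 2.383

Power = Φ(z_β) = Φ(2.383) ≈ 0.991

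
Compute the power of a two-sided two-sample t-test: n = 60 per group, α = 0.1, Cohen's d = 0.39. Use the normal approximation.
Power ≈ 0.69

Power calculation (two-sample t-test, normal approximation):
z_β = d · √(n/2) - z_{α/2}
z_β = 0.39 · √(60/2) - 1.645
z_β = 0.39 · 5.477 - 1.645
z_β = 0.491

Power = Φ(z_β) = Φ(0.491) ≈ 0.688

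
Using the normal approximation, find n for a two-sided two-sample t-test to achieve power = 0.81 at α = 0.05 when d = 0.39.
n = 106 per group

Sample size formula (two-sample t-test, normal approximation):
n = 2 · ((z_{α/2} + z_β) / d)²

z_{α/2} = 1.960 (for α = 0.05, two-sided)
z_β = 0.878 (for power = 0.81)
d = 0.39

n = 2 · ((1.960 + 0.878) / 0.39)²
n = 2 · (7.277)²
n ≈ 105.91
Round up to the next whole number: n = 106 per group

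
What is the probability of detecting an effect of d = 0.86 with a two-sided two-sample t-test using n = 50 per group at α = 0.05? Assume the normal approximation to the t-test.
Power ≈ 0.99

Power calculation (two-sample t-test, normal approximation):
z_β = d · √(n/2) - z_{α/2}
z_β = 0.86 · √(50/2) - 1.960
z_β = 0.86 · 5.000 - 1.960
z_β = 2.340

Power = Φ(z_β) = Φ(2.340) ≈ 0.990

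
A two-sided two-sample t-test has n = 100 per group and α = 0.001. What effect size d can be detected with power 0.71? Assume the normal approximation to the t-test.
d ≈ 0.54

Minimum detectable effect (two-sample t-test, normal approximation):
d = (z_{α/2} + z_β) / √(n/2)
d = (3.291 + 0.553) / √(100/2)
d = 3.844 / 7.071
d ≈ 0.54

By Cohen's convention (0.2 small / 0.5 medium / 0.8 large): medium effect.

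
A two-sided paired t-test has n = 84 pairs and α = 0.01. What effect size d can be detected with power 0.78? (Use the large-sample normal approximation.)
d ≈ 0.37

Minimum detectable effect (paired t-test, normal approximation):
d = (z_{α/2} + z_β) / √n
d = (2.576 + 0.772) / √84
d = 3.348 / 9.165
d ≈ 0.37

By Cohen's convention (0.2 small / 0.5 medium / 0.8 large): small effect.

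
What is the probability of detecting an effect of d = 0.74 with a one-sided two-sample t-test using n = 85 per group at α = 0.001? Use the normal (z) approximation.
Power ≈ 0.96

Power calculation (two-sample t-test, normal approximation):
z_β = d · √(n/2) - z_α
z_β = 0.74 · √(85/2) - 3.090
z_β = 0.74 · 6.519 - 3.090
z_β = 1.734

Power = Φ(z_β) = Φ(1.734) ≈ 0.959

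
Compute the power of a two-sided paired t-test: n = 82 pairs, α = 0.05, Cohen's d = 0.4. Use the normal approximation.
Power ≈ 0.95

Power calculation (paired t-test, normal approximation):
z_β = d · √n - z_{α/2}
z_β = 0.4 · √82 - 1.960
z_β = 0.4 · 9.055 - 1.960
z_β = 1.662

Power = Φ(z_β) = Φ(1.662) ≈ 0.952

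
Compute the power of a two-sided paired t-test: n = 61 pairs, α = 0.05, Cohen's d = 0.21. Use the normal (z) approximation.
Power ≈ 0.37

Power calculation (paired t-test, normal approximation):
z_β = d · √n - z_{α/2}
z_β = 0.21 · √61 - 1.960
z_β = 0.21 · 7.810 - 1.960
z_β = -0.320

Power = Φ(z_β) = Φ(-0.320) ≈ 0.375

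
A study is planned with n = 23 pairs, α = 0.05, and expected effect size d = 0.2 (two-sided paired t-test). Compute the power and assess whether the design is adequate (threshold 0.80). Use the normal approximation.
Power ≈ 0.16; the study is underpowered (power < 0.80)

Power calculation (paired t-test, normal approximation):
z_β = d · √n - z_{α/2}
z_β = 0.2 · √23 - 1.960
z_β = 0.2 · 4.796 - 1.960
z_β = -1.001

Power = Φ(z_β) = Φ(-1.001) ≈ 0.158

Effect size d = 0.2 is small by Cohen's convention (0.2/0.5/0.8).

Threshold: power ≥ 0.80 is conventionally adequate.
Power ≈ 0.16 → the study is underpowered (power < 0.80).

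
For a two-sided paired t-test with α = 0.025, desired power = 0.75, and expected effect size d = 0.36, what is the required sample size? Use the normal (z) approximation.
n = 66 pairs

Sample size formula (paired t-test, normal approximation):
n = ((z_{α/2} + z_β) / d)²

z_{α/2} = 2.241 (for α = 0.025, two-sided)
z_β = 0.674 (for power = 0.75)
d = 0.36

n = ((2.241 + 0.674) / 0.36)²
n = (8.097)²
n ≈ 65.56
Round up to the next whole number: n = 66 pairs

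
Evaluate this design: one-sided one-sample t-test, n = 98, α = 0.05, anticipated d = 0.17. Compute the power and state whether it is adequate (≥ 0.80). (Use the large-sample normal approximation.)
Power ≈ 0.52; the study is underpowered (power < 0.80)

Power calculation (one-sample t-test, normal approximation):
z_β = d · √n - z_α
z_β = 0.17 · √98 - 1.645
z_β = 0.17 · 9.899 - 1.645
z_β = 0.038

Power = Φ(z_β) = Φ(0.038) ≈ 0.515

Effect size d = 0.17 is very small by Cohen's convention (0.2/0.5/0.8).

Threshold: power ≥ 0.80 is conventionally adequate.
Power ≈ 0.52 → the study is underpowered (power < 0.80).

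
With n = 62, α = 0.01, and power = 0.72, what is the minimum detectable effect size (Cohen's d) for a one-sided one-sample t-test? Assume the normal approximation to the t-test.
d ≈ 0.37

Minimum detectable effect (one-sample t-test, normal approximation):
d = (z_α + z_β) / √n
d = (2.326 + 0.583) / √62
d = 2.909 / 7.874
d ≈ 0.37

By Cohen's convention (0.2 small / 0.5 medium / 0.8 large): small effect.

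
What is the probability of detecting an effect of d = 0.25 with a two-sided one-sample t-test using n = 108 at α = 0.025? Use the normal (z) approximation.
Power ≈ 0.64

Power calculation (one-sample t-test, normal approximation):
z_β = d · √n - z_{α/2}
z_β = 0.25 · √108 - 2.241
z_β = 0.25 · 10.392 - 2.241
z_β = 0.357

Power = Φ(z_β) = Φ(0.357) ≈ 0.639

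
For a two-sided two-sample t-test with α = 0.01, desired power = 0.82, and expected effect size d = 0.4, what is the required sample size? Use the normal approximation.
n = 153 per group

Sample size formula (two-sample t-test, normal approximation):
n = 2 · ((z_{α/2} + z_β) / d)²

z_{α/2} = 2.576 (for α = 0.01, two-sided)
z_β = 0.915 (for power = 0.82)
d = 0.4

n = 2 · ((2.576 + 0.915) / 0.4)²
n = 2 · (8.728)²
n ≈ 152.36
Round up to the next whole number: n = 153 per group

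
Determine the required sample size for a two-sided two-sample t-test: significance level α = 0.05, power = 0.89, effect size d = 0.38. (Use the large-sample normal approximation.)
n = 141 per group

Sample size formula (two-sample t-test, normal approximation):
n = 2 · ((z_{α/2} + z_β) / d)²

z_{α/2} = 1.960 (for α = 0.05, two-sided)
z_β = 1.227 (for power = 0.89)
d = 0.38

n = 2 · ((1.960 + 1.227) / 0.38)²
n = 2 · (8.387)²
n ≈ 140.68
Round up to the next whole number: n = 141 per group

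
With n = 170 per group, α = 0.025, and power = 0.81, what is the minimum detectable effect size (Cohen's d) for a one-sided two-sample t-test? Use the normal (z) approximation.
d ≈ 0.31

Minimum detectable effect (two-sample t-test, normal approximation):
d = (z_α + z_β) / √(n/2)
d = (1.960 + 0.878) / √(170/2)
d = 2.838 / 9.220
d ≈ 0.31

By Cohen's convention (0.2 small / 0.5 medium / 0.8 large): small effect.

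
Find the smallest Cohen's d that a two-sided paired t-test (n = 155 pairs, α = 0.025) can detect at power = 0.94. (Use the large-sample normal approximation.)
d ≈ 0.30

Minimum detectable effect (paired t-test, normal approximation):
d = (z_{α/2} + z_β) / √n
d = (2.241 + 1.555) / √155
d = 3.796 / 12.450
d ≈ 0.30

By Cohen's convention (0.2 small / 0.5 medium / 0.8 large): small effect.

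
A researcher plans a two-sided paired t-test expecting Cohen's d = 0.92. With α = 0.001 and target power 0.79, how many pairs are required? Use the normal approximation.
n = 20 pairs

Sample size formula (paired t-test, normal approximation):
n = ((z_{α/2} + z_β) / d)²

z_{α/2} = 3.291 (for α = 0.001, two-sided)
z_β = 0.806 (for power = 0.79)
d = 0.92

n = ((3.291 + 0.806) / 0.92)²
n = (4.453)²
n ≈ 19.83
Round up to the next whole number: n = 20 pairs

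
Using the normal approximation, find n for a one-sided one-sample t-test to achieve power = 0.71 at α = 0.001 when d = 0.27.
n = 183

Sample size formula (one-sample t-test, normal approximation):
n = ((z_α + z_β) / d)²

z_α = 3.090 (for α = 0.001, one-sided)
z_β = 0.553 (for power = 0.71)
d = 0.27

n = ((3.090 + 0.553) / 0.27)²
n = (13.493)²
n ≈ 182.06
Round up to the next whole number: n = 183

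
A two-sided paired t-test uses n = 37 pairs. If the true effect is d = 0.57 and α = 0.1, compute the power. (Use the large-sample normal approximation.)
Power ≈ 0.97

Power calculation (paired t-test, normal approximation):
z_β = d · √n - z_{α/2}
z_β = 0.57 · √37 - 1.645
z_β = 0.57 · 6.083 - 1.645
z_β = 1.822

Power = Φ(z_β) = Φ(1.822) ≈ 0.966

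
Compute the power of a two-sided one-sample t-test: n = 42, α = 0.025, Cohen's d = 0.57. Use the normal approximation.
Power ≈ 0.93

Power calculation (one-sample t-test, normal approximation):
z_β = d · √n - z_{α/2}
z_β = 0.57 · √42 - 2.241
z_β = 0.57 · 6.481 - 2.241
z_β = 1.453

Power = Φ(z_β) = Φ(1.453) ≈ 0.927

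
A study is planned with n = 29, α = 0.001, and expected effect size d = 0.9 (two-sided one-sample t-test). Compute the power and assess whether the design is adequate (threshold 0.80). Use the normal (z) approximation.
Power ≈ 0.94; the study is adequately powered (power ≥ 0.80)

Power calculation (one-sample t-test, normal approximation):
z_β = d · √n - z_{α/2}
z_β = 0.9 · √29 - 3.291
z_β = 0.9 · 5.385 - 3.291
z_β = 1.556

Power = Φ(z_β) = Φ(1.556) ≈ 0.940

Effect size d = 0.9 is large by Cohen's convention (0.2/0.5/0.8).

Threshold: power ≥ 0.80 is conventionally adequate.
Power ≈ 0.94 → the study is adequately powered (power ≥ 0.80).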